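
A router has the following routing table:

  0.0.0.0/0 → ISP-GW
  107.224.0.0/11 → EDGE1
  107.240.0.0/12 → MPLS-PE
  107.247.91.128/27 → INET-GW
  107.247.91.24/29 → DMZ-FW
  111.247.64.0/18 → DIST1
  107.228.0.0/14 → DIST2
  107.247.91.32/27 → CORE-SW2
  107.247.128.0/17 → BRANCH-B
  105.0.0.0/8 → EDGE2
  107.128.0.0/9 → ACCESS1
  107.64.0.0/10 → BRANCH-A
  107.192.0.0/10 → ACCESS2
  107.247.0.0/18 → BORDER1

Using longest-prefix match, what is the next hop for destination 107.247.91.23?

Routes whose prefix contains 107.247.91.23:
  0.0.0.0/0 (default, matches everything) -> ISP-GW
  107.128.0.0/9 (107.128.0.0 - 107.255.255.255) -> ACCESS1
  107.192.0.0/10 (107.192.0.0 - 107.255.255.255) -> ACCESS2
  107.224.0.0/11 (107.224.0.0 - 107.255.255.255) -> EDGE1
  107.240.0.0/12 (107.240.0.0 - 107.255.255.255) -> MPLS-PE
More-specific entries that do NOT match:
  107.247.91.24/29 (107.247.91.24 - 107.247.91.31) does not contain 107.247.91.23
  107.247.91.128/27 (107.247.91.128 - 107.247.91.159) does not contain 107.247.91.23
  107.247.91.32/27 (107.247.91.32 - 107.247.91.63) does not contain 107.247.91.23
  111.247.64.0/18 (111.247.64.0 - 111.247.127.255) does not contain 107.247.91.23
  107.247.0.0/18 (107.247.0.0 - 107.247.63.255) does not contain 107.247.91.23
  107.247.128.0/17 (107.247.128.0 - 107.247.255.255) does not contain 107.247.91.23
  107.228.0.0/14 (107.228.0.0 - 107.231.255.255) does not contain 107.247.91.23
Longest matching prefix is /12 -> next hop MPLS-PE.

MPLS-PE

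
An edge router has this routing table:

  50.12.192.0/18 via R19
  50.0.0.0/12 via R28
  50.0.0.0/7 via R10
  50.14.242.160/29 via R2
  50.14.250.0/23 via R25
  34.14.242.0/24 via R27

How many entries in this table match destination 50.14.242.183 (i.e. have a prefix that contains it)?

2

Prefixes containing 50.14.242.183:
  50.0.0.0/7 (50.0.0.0 - 51.255.255.255)
  50.0.0.0/12 (50.0.0.0 - 50.15.255.255)
Total matching entries: 2.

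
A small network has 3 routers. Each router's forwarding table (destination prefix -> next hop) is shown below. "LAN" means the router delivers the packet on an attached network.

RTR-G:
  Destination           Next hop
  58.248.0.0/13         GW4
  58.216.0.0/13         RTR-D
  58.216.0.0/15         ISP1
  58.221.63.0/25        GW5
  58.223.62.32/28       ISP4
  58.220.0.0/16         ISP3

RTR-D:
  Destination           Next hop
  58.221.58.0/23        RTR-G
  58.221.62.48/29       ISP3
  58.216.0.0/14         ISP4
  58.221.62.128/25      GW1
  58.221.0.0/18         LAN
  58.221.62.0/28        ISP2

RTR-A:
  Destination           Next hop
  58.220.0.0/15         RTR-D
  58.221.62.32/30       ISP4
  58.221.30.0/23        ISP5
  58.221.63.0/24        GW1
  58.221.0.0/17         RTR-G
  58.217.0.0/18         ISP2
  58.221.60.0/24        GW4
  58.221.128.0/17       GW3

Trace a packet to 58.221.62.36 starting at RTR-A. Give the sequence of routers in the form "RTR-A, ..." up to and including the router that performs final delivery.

RTR-A, RTR-G, RTR-D

At RTR-A: longest match for 58.221.62.36 is 58.221.0.0/17 -> RTR-G
At RTR-G: longest match for 58.221.62.36 is 58.216.0.0/13 -> RTR-D
At RTR-D: longest match for 58.221.62.36 is 58.221.0.0/18 -> LAN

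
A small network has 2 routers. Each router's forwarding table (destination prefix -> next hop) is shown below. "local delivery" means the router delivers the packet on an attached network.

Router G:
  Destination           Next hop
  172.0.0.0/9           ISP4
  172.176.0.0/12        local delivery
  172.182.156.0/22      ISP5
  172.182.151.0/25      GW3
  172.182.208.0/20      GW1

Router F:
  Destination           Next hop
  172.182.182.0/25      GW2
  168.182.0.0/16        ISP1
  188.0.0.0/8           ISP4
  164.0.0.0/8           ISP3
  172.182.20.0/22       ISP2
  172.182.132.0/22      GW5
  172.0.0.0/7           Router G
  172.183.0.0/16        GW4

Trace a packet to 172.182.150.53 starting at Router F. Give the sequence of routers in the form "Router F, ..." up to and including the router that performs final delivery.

At Router F: longest match for 172.182.150.53 is 172.0.0.0/7 -> Router G
At Router G: longest match for 172.182.150.53 is 172.176.0.0/12 -> local delivery

Router F, Router G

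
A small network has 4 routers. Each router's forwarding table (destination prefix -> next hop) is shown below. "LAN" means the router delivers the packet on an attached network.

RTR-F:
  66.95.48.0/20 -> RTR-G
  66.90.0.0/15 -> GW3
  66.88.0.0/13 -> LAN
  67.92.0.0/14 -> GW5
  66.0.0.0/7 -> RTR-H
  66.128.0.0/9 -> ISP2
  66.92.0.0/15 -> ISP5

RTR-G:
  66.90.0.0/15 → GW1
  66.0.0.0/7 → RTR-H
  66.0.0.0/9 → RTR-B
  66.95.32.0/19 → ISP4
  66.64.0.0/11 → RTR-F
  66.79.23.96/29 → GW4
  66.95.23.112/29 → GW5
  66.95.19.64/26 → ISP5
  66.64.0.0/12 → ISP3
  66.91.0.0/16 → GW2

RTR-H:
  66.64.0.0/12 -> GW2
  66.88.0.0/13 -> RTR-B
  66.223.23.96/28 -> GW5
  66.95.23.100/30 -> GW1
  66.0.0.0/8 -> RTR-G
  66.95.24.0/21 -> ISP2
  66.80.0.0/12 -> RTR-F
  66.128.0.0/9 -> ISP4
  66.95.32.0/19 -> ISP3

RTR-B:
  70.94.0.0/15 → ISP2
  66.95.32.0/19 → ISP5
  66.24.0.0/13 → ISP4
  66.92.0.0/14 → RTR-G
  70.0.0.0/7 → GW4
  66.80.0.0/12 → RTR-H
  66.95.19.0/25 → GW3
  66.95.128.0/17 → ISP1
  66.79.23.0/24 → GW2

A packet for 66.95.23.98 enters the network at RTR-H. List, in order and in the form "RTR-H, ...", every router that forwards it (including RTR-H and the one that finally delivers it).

RTR-H, RTR-B, RTR-G, RTR-F

At RTR-H: longest match for 66.95.23.98 is 66.88.0.0/13 -> RTR-B
At RTR-B: longest match for 66.95.23.98 is 66.92.0.0/14 -> RTR-G
At RTR-G: longest match for 66.95.23.98 is 66.64.0.0/11 -> RTR-F
At RTR-F: longest match for 66.95.23.98 is 66.88.0.0/13 -> LAN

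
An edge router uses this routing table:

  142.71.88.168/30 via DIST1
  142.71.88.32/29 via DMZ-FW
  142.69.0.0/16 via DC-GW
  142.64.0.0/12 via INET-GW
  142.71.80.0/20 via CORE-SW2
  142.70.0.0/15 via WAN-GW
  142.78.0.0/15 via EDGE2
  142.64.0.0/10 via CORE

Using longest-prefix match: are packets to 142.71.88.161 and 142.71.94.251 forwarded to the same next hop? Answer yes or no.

142.71.88.161: longest match 142.71.80.0/20 -> CORE-SW2
142.71.94.251: longest match 142.71.80.0/20 -> CORE-SW2

yes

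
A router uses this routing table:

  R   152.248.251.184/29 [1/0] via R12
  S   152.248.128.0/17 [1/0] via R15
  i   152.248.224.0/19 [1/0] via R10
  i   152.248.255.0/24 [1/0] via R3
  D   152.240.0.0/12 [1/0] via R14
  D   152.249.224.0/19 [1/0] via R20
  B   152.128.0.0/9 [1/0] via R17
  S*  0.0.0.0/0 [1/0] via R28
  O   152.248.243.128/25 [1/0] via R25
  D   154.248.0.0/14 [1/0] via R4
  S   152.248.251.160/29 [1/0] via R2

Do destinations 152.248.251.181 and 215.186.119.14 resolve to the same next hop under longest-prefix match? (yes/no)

no

152.248.251.181: longest match 152.248.224.0/19 -> R10
215.186.119.14: longest match 0.0.0.0/0 -> R28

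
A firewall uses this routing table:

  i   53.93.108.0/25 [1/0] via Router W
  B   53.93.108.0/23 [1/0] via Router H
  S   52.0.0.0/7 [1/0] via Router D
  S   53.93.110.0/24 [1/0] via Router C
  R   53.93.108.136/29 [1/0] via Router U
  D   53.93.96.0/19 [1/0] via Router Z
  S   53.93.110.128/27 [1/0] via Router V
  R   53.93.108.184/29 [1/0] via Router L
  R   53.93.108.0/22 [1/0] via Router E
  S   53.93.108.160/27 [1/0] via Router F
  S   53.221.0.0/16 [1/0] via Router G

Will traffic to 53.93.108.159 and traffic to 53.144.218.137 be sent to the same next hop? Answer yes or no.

no

53.93.108.159: longest match 53.93.108.0/23 -> Router H
53.144.218.137: longest match 52.0.0.0/7 -> Router D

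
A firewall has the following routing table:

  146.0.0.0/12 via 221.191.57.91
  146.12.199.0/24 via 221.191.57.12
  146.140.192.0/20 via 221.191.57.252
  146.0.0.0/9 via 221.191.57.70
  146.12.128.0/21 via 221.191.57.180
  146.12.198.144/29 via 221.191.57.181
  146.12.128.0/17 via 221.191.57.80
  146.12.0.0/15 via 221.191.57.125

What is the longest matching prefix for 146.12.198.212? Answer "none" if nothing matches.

146.12.128.0/17

Entries matching 146.12.198.212:
  146.0.0.0/9 (146.0.0.0 - 146.127.255.255)
  146.0.0.0/12 (146.0.0.0 - 146.15.255.255)
  146.12.0.0/15 (146.12.0.0 - 146.13.255.255)
  146.12.128.0/17 (146.12.128.0 - 146.12.255.255)
Most specific is 146.12.128.0/17.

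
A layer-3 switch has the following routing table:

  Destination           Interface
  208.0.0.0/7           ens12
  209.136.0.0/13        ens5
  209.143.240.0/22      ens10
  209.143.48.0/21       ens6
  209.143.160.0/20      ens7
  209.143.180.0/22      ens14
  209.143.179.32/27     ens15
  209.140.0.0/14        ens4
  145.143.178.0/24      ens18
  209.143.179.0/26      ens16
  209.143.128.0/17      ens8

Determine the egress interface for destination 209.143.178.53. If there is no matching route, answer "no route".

ens8

Routes whose prefix contains 209.143.178.53:
  208.0.0.0/7 (208.0.0.0 - 209.255.255.255) -> ens12
  209.136.0.0/13 (209.136.0.0 - 209.143.255.255) -> ens5
  209.140.0.0/14 (209.140.0.0 - 209.143.255.255) -> ens4
  209.143.128.0/17 (209.143.128.0 - 209.143.255.255) -> ens8
More-specific entries that do NOT match:
  209.143.179.32/27 (209.143.179.32 - 209.143.179.63) does not contain 209.143.178.53
  209.143.179.0/26 (209.143.179.0 - 209.143.179.63) does not contain 209.143.178.53
  145.143.178.0/24 (145.143.178.0 - 145.143.178.255) does not contain 209.143.178.53
  209.143.240.0/22 (209.143.240.0 - 209.143.243.255) does not contain 209.143.178.53
  209.143.180.0/22 (209.143.180.0 - 209.143.183.255) does not contain 209.143.178.53
  209.143.48.0/21 (209.143.48.0 - 209.143.55.255) does not contain 209.143.178.53
  209.143.160.0/20 (209.143.160.0 - 209.143.175.255) does not contain 209.143.178.53
Longest matching prefix is /17 -> interface ens8.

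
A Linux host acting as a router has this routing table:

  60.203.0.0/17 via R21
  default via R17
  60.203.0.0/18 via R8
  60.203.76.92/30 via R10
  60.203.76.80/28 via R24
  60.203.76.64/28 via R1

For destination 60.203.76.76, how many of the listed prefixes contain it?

3

Prefixes containing 60.203.76.76:
  0.0.0.0/0 (default, matches everything)
  60.203.0.0/17 (60.203.0.0 - 60.203.127.255)
  60.203.76.64/28 (60.203.76.64 - 60.203.76.79)
Total matching entries: 3.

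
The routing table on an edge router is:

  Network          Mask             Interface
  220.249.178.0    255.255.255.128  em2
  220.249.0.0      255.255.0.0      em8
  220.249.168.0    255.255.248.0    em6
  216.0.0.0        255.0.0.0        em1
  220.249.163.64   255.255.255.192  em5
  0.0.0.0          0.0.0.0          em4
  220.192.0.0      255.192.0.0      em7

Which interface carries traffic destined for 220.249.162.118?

em8

Routes whose prefix contains 220.249.162.118:
  0.0.0.0/0 (default, matches everything) -> em4
  220.192.0.0/10 (220.192.0.0 - 220.255.255.255) -> em7
  220.249.0.0/16 (220.249.0.0 - 220.249.255.255) -> em8
More-specific entries that do NOT match:
  220.249.163.64/26 (220.249.163.64 - 220.249.163.127) does not contain 220.249.162.118
  220.249.178.0/25 (220.249.178.0 - 220.249.178.127) does not contain 220.249.162.118
  220.249.168.0/21 (220.249.168.0 - 220.249.175.255) does not contain 220.249.162.118
Longest matching prefix is /16 -> interface em8.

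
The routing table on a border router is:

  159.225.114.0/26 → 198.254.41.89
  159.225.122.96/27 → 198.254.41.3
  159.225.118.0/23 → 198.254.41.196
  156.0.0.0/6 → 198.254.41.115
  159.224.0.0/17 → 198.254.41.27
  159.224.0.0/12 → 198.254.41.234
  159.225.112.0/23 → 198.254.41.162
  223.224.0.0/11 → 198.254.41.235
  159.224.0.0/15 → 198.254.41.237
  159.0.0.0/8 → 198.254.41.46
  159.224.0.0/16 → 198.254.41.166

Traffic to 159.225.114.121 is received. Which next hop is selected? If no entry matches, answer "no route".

198.254.41.237

Routes whose prefix contains 159.225.114.121:
  156.0.0.0/6 (156.0.0.0 - 159.255.255.255) -> 198.254.41.115
  159.0.0.0/8 (159.0.0.0 - 159.255.255.255) -> 198.254.41.46
  159.224.0.0/12 (159.224.0.0 - 159.239.255.255) -> 198.254.41.234
  159.224.0.0/15 (159.224.0.0 - 159.225.255.255) -> 198.254.41.237
More-specific entries that do NOT match:
  159.225.122.96/27 (159.225.122.96 - 159.225.122.127) does not contain 159.225.114.121
  159.225.114.0/26 (159.225.114.0 - 159.225.114.63) does not contain 159.225.114.121
  159.225.118.0/23 (159.225.118.0 - 159.225.119.255) does not contain 159.225.114.121
  159.225.112.0/23 (159.225.112.0 - 159.225.113.255) does not contain 159.225.114.121
  159.224.0.0/17 (159.224.0.0 - 159.224.127.255) does not contain 159.225.114.121
  159.224.0.0/16 (159.224.0.0 - 159.224.255.255) does not contain 159.225.114.121
Longest matching prefix is /15 -> next hop 198.254.41.237.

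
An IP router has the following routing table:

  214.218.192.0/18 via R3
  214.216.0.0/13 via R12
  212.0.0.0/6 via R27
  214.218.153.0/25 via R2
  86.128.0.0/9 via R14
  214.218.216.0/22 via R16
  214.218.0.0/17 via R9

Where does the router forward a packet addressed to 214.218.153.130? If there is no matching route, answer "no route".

Routes whose prefix contains 214.218.153.130:
  212.0.0.0/6 (212.0.0.0 - 215.255.255.255) -> R27
  214.216.0.0/13 (214.216.0.0 - 214.223.255.255) -> R12
More-specific entries that do NOT match:
  214.218.153.0/25 (214.218.153.0 - 214.218.153.127) does not contain 214.218.153.130
  214.218.216.0/22 (214.218.216.0 - 214.218.219.255) does not contain 214.218.153.130
  214.218.192.0/18 (214.218.192.0 - 214.218.255.255) does not contain 214.218.153.130
  214.218.0.0/17 (214.218.0.0 - 214.218.127.255) does not contain 214.218.153.130
Longest matching prefix is /13 -> next hop R12.

R12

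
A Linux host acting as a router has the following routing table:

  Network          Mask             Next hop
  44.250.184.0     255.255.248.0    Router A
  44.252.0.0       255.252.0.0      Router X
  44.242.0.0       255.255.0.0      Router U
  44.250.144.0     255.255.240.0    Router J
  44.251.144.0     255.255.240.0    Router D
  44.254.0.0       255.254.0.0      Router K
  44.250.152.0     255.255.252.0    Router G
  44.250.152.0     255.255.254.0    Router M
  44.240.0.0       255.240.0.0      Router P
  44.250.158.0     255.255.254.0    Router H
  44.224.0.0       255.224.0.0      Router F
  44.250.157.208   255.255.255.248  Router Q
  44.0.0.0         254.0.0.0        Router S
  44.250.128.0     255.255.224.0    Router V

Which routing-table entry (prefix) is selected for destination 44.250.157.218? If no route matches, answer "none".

Entries matching 44.250.157.218:
  44.0.0.0/7 (44.0.0.0 - 45.255.255.255)
  44.224.0.0/11 (44.224.0.0 - 44.255.255.255)
  44.240.0.0/12 (44.240.0.0 - 44.255.255.255)
  44.250.128.0/19 (44.250.128.0 - 44.250.159.255)
  44.250.144.0/20 (44.250.144.0 - 44.250.159.255)
Most specific is 44.250.144.0/20.

44.250.144.0/20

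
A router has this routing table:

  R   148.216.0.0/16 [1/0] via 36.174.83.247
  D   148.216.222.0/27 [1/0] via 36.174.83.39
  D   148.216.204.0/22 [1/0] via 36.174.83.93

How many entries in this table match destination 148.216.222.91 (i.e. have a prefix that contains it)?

Prefixes containing 148.216.222.91:
  148.216.0.0/16 (148.216.0.0 - 148.216.255.255)
Total matching entries: 1.

1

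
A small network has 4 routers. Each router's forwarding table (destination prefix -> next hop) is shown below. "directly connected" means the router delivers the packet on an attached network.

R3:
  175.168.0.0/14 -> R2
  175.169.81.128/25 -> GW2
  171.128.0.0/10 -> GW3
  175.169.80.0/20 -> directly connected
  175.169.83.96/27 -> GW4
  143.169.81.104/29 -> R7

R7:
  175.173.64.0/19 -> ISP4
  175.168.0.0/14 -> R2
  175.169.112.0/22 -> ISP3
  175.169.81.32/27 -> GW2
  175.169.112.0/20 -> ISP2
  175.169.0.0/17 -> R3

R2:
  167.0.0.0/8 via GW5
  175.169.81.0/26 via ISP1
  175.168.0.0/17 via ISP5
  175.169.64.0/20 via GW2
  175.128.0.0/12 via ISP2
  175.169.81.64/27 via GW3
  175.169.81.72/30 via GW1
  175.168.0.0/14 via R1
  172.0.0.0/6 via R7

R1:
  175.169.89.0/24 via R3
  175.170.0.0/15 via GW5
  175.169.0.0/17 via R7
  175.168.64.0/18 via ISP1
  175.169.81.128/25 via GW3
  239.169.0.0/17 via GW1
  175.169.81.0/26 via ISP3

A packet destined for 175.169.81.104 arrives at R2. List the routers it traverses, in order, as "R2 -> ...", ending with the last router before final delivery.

R2 -> R1 -> R7 -> R3

At R2: longest match for 175.169.81.104 is 175.168.0.0/14 -> R1
At R1: longest match for 175.169.81.104 is 175.169.0.0/17 -> R7
At R7: longest match for 175.169.81.104 is 175.169.0.0/17 -> R3
At R3: longest match for 175.169.81.104 is 175.169.80.0/20 -> directly connected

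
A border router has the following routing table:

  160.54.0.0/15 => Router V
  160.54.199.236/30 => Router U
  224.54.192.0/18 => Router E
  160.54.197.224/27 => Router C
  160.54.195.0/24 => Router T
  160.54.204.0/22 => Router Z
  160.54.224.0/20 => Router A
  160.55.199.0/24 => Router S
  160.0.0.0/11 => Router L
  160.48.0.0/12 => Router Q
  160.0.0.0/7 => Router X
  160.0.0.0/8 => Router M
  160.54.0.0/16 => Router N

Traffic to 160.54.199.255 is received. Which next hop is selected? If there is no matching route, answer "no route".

Routes whose prefix contains 160.54.199.255:
  160.0.0.0/7 (160.0.0.0 - 161.255.255.255) -> Router X
  160.0.0.0/8 (160.0.0.0 - 160.255.255.255) -> Router M
  160.48.0.0/12 (160.48.0.0 - 160.63.255.255) -> Router Q
  160.54.0.0/15 (160.54.0.0 - 160.55.255.255) -> Router V
  160.54.0.0/16 (160.54.0.0 - 160.54.255.255) -> Router N
More-specific entries that do NOT match:
  160.54.199.236/30 (160.54.199.236 - 160.54.199.239) does not contain 160.54.199.255
  160.54.197.224/27 (160.54.197.224 - 160.54.197.255) does not contain 160.54.199.255
  160.54.195.0/24 (160.54.195.0 - 160.54.195.255) does not contain 160.54.199.255
  160.55.199.0/24 (160.55.199.0 - 160.55.199.255) does not contain 160.54.199.255
  160.54.204.0/22 (160.54.204.0 - 160.54.207.255) does not contain 160.54.199.255
  160.54.224.0/20 (160.54.224.0 - 160.54.239.255) does not contain 160.54.199.255
  224.54.192.0/18 (224.54.192.0 - 224.54.255.255) does not contain 160.54.199.255
Longest matching prefix is /16 -> next hop Router N.

Router N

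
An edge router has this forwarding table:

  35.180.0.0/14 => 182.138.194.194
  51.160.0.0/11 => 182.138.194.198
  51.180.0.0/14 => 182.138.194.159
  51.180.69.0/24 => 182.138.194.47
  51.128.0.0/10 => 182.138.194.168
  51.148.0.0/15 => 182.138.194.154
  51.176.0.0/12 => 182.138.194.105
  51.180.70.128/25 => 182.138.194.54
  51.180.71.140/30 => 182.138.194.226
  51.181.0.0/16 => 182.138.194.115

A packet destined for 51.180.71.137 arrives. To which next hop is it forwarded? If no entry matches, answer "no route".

Routes whose prefix contains 51.180.71.137:
  51.128.0.0/10 (51.128.0.0 - 51.191.255.255) -> 182.138.194.168
  51.160.0.0/11 (51.160.0.0 - 51.191.255.255) -> 182.138.194.198
  51.176.0.0/12 (51.176.0.0 - 51.191.255.255) -> 182.138.194.105
  51.180.0.0/14 (51.180.0.0 - 51.183.255.255) -> 182.138.194.159
More-specific entries that do NOT match:
  51.180.71.140/30 (51.180.71.140 - 51.180.71.143) does not contain 51.180.71.137
  51.180.70.128/25 (51.180.70.128 - 51.180.70.255) does not contain 51.180.71.137
  51.180.69.0/24 (51.180.69.0 - 51.180.69.255) does not contain 51.180.71.137
  51.181.0.0/16 (51.181.0.0 - 51.181.255.255) does not contain 51.180.71.137
  51.148.0.0/15 (51.148.0.0 - 51.149.255.255) does not contain 51.180.71.137
Longest matching prefix is /14 -> next hop 182.138.194.159.

182.138.194.159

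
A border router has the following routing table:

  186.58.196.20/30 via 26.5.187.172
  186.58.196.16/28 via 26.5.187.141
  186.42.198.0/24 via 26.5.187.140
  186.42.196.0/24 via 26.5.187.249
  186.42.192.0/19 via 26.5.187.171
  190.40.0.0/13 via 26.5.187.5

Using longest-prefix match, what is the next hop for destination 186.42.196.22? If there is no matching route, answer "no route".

Routes whose prefix contains 186.42.196.22:
  186.42.192.0/19 (186.42.192.0 - 186.42.223.255) -> 26.5.187.171
  186.42.196.0/24 (186.42.196.0 - 186.42.196.255) -> 26.5.187.249
More-specific entries that do NOT match:
  186.58.196.20/30 (186.58.196.20 - 186.58.196.23) does not contain 186.42.196.22
  186.58.196.16/28 (186.58.196.16 - 186.58.196.31) does not contain 186.42.196.22
Longest matching prefix is /24 -> next hop 26.5.187.249.

26.5.187.249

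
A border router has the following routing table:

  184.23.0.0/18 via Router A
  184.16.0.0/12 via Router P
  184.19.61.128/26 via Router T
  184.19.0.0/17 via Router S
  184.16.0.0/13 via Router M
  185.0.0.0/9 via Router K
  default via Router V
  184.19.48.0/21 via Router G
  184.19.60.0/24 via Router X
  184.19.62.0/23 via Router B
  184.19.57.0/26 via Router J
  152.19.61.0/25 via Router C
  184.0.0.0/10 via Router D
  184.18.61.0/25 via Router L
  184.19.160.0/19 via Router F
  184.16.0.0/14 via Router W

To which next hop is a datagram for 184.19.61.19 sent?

Router S

Routes whose prefix contains 184.19.61.19:
  0.0.0.0/0 (default, matches everything) -> Router V
  184.0.0.0/10 (184.0.0.0 - 184.63.255.255) -> Router D
  184.16.0.0/12 (184.16.0.0 - 184.31.255.255) -> Router P
  184.16.0.0/13 (184.16.0.0 - 184.23.255.255) -> Router M
  184.16.0.0/14 (184.16.0.0 - 184.19.255.255) -> Router W
  184.19.0.0/17 (184.19.0.0 - 184.19.127.255) -> Router S
More-specific entries that do NOT match:
  184.19.61.128/26 (184.19.61.128 - 184.19.61.191) does not contain 184.19.61.19
  184.19.57.0/26 (184.19.57.0 - 184.19.57.63) does not contain 184.19.61.19
  152.19.61.0/25 (152.19.61.0 - 152.19.61.127) does not contain 184.19.61.19
  184.18.61.0/25 (184.18.61.0 - 184.18.61.127) does not contain 184.19.61.19
  184.19.60.0/24 (184.19.60.0 - 184.19.60.255) does not contain 184.19.61.19
  184.19.62.0/23 (184.19.62.0 - 184.19.63.255) does not contain 184.19.61.19
  184.19.48.0/21 (184.19.48.0 - 184.19.55.255) does not contain 184.19.61.19
  184.19.160.0/19 (184.19.160.0 - 184.19.191.255) does not contain 184.19.61.19
  184.23.0.0/18 (184.23.0.0 - 184.23.63.255) does not contain 184.19.61.19
Longest matching prefix is /17 -> next hop Router S.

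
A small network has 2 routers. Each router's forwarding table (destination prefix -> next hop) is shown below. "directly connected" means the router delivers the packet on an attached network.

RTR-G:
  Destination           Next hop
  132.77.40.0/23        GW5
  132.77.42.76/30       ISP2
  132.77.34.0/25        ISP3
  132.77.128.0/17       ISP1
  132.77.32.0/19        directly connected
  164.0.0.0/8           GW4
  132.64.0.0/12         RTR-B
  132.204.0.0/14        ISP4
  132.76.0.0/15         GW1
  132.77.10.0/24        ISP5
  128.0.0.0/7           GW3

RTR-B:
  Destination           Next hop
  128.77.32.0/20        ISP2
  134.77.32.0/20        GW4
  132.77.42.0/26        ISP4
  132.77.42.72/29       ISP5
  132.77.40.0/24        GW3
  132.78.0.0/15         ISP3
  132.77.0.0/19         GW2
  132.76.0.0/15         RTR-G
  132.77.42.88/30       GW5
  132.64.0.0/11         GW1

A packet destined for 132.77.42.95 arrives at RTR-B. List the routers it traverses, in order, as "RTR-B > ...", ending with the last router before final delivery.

At RTR-B: longest match for 132.77.42.95 is 132.76.0.0/15 -> RTR-G
At RTR-G: longest match for 132.77.42.95 is 132.77.32.0/19 -> directly connected

RTR-B > RTR-G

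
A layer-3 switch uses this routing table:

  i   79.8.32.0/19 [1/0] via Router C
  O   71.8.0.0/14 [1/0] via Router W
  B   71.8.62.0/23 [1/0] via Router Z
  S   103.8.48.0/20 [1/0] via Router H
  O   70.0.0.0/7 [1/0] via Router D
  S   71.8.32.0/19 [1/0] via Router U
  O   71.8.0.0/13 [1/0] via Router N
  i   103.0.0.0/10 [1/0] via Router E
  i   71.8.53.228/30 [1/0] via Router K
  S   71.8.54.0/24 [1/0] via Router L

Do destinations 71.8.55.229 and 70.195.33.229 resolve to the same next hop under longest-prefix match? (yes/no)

no

71.8.55.229: longest match 71.8.32.0/19 -> Router U
70.195.33.229: longest match 70.0.0.0/7 -> Router D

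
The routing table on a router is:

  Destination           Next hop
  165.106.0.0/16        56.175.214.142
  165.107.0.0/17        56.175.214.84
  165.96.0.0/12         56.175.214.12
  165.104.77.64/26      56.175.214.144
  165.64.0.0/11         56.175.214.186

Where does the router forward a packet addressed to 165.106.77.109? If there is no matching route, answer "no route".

56.175.214.142

Routes whose prefix contains 165.106.77.109:
  165.96.0.0/12 (165.96.0.0 - 165.111.255.255) -> 56.175.214.12
  165.106.0.0/16 (165.106.0.0 - 165.106.255.255) -> 56.175.214.142
More-specific entries that do NOT match:
  165.104.77.64/26 (165.104.77.64 - 165.104.77.127) does not contain 165.106.77.109
  165.107.0.0/17 (165.107.0.0 - 165.107.127.255) does not contain 165.106.77.109
Longest matching prefix is /16 -> next hop 56.175.214.142.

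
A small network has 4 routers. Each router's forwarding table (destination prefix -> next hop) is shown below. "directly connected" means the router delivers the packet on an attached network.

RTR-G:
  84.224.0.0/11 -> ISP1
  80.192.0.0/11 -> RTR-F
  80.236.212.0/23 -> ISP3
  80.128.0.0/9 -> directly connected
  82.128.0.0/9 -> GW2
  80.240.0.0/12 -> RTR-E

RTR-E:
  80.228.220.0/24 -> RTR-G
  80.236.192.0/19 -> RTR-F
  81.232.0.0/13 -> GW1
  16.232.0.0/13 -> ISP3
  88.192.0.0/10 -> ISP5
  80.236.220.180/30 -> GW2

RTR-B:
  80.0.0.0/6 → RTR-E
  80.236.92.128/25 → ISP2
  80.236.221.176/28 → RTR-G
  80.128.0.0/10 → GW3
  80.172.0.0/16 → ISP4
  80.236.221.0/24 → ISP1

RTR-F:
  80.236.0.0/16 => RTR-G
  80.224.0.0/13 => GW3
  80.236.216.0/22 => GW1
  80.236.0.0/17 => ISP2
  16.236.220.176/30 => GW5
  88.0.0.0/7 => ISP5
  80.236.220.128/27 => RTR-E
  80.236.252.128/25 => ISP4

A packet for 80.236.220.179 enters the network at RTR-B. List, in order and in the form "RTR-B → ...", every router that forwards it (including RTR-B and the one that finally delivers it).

At RTR-B: longest match for 80.236.220.179 is 80.0.0.0/6 -> RTR-E
At RTR-E: longest match for 80.236.220.179 is 80.236.192.0/19 -> RTR-F
At RTR-F: longest match for 80.236.220.179 is 80.236.0.0/16 -> RTR-G
At RTR-G: longest match for 80.236.220.179 is 80.128.0.0/9 -> directly connected

RTR-B → RTR-E → RTR-F → RTR-G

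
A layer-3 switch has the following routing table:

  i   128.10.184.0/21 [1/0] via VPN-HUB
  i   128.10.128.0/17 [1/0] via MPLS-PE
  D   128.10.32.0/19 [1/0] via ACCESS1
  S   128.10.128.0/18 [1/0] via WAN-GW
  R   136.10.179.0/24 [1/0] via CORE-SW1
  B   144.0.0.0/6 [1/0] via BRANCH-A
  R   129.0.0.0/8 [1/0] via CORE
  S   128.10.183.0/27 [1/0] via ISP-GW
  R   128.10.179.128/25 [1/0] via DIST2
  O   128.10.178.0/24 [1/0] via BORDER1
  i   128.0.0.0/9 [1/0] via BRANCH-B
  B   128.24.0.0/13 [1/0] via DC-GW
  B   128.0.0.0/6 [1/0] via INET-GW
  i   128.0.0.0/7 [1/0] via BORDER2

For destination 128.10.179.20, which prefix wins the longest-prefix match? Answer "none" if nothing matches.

Entries matching 128.10.179.20:
  128.0.0.0/6 (128.0.0.0 - 131.255.255.255)
  128.0.0.0/7 (128.0.0.0 - 129.255.255.255)
  128.0.0.0/9 (128.0.0.0 - 128.127.255.255)
  128.10.128.0/17 (128.10.128.0 - 128.10.255.255)
  128.10.128.0/18 (128.10.128.0 - 128.10.191.255)
Most specific is 128.10.128.0/18.

128.10.128.0/18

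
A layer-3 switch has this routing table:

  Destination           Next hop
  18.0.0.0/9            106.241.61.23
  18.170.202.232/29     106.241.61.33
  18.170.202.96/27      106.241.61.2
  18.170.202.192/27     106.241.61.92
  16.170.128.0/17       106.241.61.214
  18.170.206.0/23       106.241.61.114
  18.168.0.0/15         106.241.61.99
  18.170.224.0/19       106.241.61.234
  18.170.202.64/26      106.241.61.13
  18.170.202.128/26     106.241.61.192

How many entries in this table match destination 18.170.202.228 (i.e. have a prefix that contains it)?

No listed prefix contains 18.170.202.228.
Total matching entries: 0.

0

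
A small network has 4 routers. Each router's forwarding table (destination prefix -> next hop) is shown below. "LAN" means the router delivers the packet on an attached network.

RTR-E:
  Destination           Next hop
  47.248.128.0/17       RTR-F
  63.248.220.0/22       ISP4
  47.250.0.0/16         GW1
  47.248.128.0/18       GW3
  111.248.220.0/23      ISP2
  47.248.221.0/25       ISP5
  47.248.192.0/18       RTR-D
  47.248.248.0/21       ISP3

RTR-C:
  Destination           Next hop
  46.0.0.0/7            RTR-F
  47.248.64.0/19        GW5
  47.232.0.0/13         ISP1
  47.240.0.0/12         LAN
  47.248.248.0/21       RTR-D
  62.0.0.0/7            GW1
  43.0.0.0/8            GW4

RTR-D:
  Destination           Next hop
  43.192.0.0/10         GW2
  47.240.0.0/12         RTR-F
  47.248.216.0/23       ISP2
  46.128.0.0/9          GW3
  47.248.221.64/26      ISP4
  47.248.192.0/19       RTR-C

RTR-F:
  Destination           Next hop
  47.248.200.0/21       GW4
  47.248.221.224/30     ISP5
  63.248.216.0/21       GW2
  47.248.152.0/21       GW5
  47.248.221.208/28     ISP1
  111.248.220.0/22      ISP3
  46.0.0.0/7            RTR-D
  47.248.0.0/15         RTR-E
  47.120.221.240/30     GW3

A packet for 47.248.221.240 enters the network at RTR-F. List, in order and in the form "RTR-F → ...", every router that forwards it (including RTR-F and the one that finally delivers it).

At RTR-F: longest match for 47.248.221.240 is 47.248.0.0/15 -> RTR-E
At RTR-E: longest match for 47.248.221.240 is 47.248.192.0/18 -> RTR-D
At RTR-D: longest match for 47.248.221.240 is 47.248.192.0/19 -> RTR-C
At RTR-C: longest match for 47.248.221.240 is 47.240.0.0/12 -> LAN

RTR-F → RTR-E → RTR-D → RTR-C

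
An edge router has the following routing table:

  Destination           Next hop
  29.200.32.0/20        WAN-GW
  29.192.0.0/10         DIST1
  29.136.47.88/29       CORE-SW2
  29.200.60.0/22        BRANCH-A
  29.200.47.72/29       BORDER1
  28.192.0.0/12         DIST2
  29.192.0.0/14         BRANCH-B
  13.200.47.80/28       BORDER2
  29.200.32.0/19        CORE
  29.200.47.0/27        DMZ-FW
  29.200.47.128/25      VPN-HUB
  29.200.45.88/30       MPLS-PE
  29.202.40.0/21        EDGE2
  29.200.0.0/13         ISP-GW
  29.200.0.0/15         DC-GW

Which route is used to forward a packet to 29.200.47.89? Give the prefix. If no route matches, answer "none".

29.200.32.0/20

Entries matching 29.200.47.89:
  29.192.0.0/10 (29.192.0.0 - 29.255.255.255)
  29.200.0.0/13 (29.200.0.0 - 29.207.255.255)
  29.200.0.0/15 (29.200.0.0 - 29.201.255.255)
  29.200.32.0/19 (29.200.32.0 - 29.200.63.255)
  29.200.32.0/20 (29.200.32.0 - 29.200.47.255)
Most specific is 29.200.32.0/20.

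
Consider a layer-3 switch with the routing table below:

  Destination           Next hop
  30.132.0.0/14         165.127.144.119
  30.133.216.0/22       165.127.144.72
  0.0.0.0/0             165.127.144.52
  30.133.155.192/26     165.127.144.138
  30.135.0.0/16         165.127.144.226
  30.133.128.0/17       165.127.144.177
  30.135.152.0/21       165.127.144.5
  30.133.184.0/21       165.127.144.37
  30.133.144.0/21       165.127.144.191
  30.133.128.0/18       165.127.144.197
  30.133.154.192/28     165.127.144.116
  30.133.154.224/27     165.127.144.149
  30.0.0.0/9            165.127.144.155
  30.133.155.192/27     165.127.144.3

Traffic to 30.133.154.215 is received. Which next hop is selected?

165.127.144.197

Routes whose prefix contains 30.133.154.215:
  0.0.0.0/0 (default, matches everything) -> 165.127.144.52
  30.132.0.0/14 (30.132.0.0 - 30.135.255.255) -> 165.127.144.119
  30.133.128.0/17 (30.133.128.0 - 30.133.255.255) -> 165.127.144.177
  30.133.128.0/18 (30.133.128.0 - 30.133.191.255) -> 165.127.144.197
More-specific entries that do NOT match:
  30.133.154.192/28 (30.133.154.192 - 30.133.154.207) does not contain 30.133.154.215
  30.133.154.224/27 (30.133.154.224 - 30.133.154.255) does not contain 30.133.154.215
  30.133.155.192/27 (30.133.155.192 - 30.133.155.223) does not contain 30.133.154.215
  30.133.155.192/26 (30.133.155.192 - 30.133.155.255) does not contain 30.133.154.215
  30.133.216.0/22 (30.133.216.0 - 30.133.219.255) does not contain 30.133.154.215
  30.135.152.0/21 (30.135.152.0 - 30.135.159.255) does not contain 30.133.154.215
  30.133.184.0/21 (30.133.184.0 - 30.133.191.255) does not contain 30.133.154.215
  30.133.144.0/21 (30.133.144.0 - 30.133.151.255) does not contain 30.133.154.215
Longest matching prefix is /18 -> next hop 165.127.144.197.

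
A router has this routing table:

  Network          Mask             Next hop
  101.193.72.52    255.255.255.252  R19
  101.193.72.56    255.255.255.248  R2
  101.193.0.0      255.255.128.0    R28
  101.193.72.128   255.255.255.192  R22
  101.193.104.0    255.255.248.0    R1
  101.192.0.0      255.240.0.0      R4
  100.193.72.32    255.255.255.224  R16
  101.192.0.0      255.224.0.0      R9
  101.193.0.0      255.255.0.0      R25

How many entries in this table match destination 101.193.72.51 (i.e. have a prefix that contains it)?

4

Prefixes containing 101.193.72.51:
  101.192.0.0/11 (101.192.0.0 - 101.223.255.255)
  101.192.0.0/12 (101.192.0.0 - 101.207.255.255)
  101.193.0.0/16 (101.193.0.0 - 101.193.255.255)
  101.193.0.0/17 (101.193.0.0 - 101.193.127.255)
Total matching entries: 4.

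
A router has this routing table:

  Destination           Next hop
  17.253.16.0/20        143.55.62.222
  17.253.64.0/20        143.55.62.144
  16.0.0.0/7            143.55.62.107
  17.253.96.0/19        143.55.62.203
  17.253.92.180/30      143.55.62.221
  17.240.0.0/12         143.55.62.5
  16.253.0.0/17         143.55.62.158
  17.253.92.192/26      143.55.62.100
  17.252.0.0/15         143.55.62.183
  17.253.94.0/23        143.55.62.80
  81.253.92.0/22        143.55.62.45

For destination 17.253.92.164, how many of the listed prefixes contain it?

Prefixes containing 17.253.92.164:
  16.0.0.0/7 (16.0.0.0 - 17.255.255.255)
  17.240.0.0/12 (17.240.0.0 - 17.255.255.255)
  17.252.0.0/15 (17.252.0.0 - 17.253.255.255)
Total matching entries: 3.

3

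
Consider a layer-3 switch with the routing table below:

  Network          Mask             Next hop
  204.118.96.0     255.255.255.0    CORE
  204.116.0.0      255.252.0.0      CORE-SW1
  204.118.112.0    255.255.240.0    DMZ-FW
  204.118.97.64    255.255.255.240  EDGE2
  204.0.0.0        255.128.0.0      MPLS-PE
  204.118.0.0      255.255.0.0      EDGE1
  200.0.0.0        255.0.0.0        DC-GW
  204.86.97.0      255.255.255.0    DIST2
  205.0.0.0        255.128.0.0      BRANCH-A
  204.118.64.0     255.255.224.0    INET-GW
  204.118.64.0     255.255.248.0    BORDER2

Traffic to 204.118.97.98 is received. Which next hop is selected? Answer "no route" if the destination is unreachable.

Routes whose prefix contains 204.118.97.98:
  204.0.0.0/9 (204.0.0.0 - 204.127.255.255) -> MPLS-PE
  204.116.0.0/14 (204.116.0.0 - 204.119.255.255) -> CORE-SW1
  204.118.0.0/16 (204.118.0.0 - 204.118.255.255) -> EDGE1
More-specific entries that do NOT match:
  204.118.97.64/28 (204.118.97.64 - 204.118.97.79) does not contain 204.118.97.98
  204.118.96.0/24 (204.118.96.0 - 204.118.96.255) does not contain 204.118.97.98
  204.86.97.0/24 (204.86.97.0 - 204.86.97.255) does not contain 204.118.97.98
  204.118.64.0/21 (204.118.64.0 - 204.118.71.255) does not contain 204.118.97.98
  204.118.112.0/20 (204.118.112.0 - 204.118.127.255) does not contain 204.118.97.98
  204.118.64.0/19 (204.118.64.0 - 204.118.95.255) does not contain 204.118.97.98
Longest matching prefix is /16 -> next hop EDGE1.

EDGE1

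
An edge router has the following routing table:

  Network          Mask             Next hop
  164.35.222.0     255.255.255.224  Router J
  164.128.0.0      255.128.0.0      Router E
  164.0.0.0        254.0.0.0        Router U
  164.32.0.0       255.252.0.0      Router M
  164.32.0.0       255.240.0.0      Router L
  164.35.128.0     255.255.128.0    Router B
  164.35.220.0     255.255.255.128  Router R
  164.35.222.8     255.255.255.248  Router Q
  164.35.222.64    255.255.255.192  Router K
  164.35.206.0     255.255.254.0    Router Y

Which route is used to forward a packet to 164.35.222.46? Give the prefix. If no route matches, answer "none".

Entries matching 164.35.222.46:
  164.0.0.0/7 (164.0.0.0 - 165.255.255.255)
  164.32.0.0/12 (164.32.0.0 - 164.47.255.255)
  164.32.0.0/14 (164.32.0.0 - 164.35.255.255)
  164.35.128.0/17 (164.35.128.0 - 164.35.255.255)
Most specific is 164.35.128.0/17.

164.35.128.0/17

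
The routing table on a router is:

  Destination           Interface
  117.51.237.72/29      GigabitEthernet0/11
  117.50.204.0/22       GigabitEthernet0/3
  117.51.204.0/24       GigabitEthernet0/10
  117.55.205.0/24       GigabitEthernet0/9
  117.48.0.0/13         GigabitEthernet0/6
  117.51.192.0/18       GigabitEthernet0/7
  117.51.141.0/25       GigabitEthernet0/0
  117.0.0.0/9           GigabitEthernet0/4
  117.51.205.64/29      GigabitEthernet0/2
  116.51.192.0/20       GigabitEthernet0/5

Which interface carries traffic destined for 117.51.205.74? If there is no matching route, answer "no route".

GigabitEthernet0/7

Routes whose prefix contains 117.51.205.74:
  117.0.0.0/9 (117.0.0.0 - 117.127.255.255) -> GigabitEthernet0/4
  117.48.0.0/13 (117.48.0.0 - 117.55.255.255) -> GigabitEthernet0/6
  117.51.192.0/18 (117.51.192.0 - 117.51.255.255) -> GigabitEthernet0/7
More-specific entries that do NOT match:
  117.51.237.72/29 (117.51.237.72 - 117.51.237.79) does not contain 117.51.205.74
  117.51.205.64/29 (117.51.205.64 - 117.51.205.71) does not contain 117.51.205.74
  117.51.141.0/25 (117.51.141.0 - 117.51.141.127) does not contain 117.51.205.74
  117.51.204.0/24 (117.51.204.0 - 117.51.204.255) does not contain 117.51.205.74
  117.55.205.0/24 (117.55.205.0 - 117.55.205.255) does not contain 117.51.205.74
  117.50.204.0/22 (117.50.204.0 - 117.50.207.255) does not contain 117.51.205.74
  116.51.192.0/20 (116.51.192.0 - 116.51.207.255) does not contain 117.51.205.74
Longest matching prefix is /18 -> interface GigabitEthernet0/7.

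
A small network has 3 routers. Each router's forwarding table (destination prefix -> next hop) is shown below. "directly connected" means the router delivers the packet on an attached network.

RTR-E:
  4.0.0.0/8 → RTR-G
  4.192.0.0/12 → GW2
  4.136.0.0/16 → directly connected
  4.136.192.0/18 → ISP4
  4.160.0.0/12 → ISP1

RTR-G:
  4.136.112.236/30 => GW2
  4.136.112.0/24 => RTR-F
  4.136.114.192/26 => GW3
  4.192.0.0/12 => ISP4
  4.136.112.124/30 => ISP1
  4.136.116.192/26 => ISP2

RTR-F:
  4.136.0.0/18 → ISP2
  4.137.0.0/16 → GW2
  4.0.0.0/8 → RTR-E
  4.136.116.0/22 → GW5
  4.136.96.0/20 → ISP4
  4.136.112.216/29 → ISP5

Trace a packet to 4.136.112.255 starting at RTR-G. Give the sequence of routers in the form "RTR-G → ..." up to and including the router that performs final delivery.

At RTR-G: longest match for 4.136.112.255 is 4.136.112.0/24 -> RTR-F
At RTR-F: longest match for 4.136.112.255 is 4.0.0.0/8 -> RTR-E
At RTR-E: longest match for 4.136.112.255 is 4.136.0.0/16 -> directly connected

RTR-G → RTR-F → RTR-E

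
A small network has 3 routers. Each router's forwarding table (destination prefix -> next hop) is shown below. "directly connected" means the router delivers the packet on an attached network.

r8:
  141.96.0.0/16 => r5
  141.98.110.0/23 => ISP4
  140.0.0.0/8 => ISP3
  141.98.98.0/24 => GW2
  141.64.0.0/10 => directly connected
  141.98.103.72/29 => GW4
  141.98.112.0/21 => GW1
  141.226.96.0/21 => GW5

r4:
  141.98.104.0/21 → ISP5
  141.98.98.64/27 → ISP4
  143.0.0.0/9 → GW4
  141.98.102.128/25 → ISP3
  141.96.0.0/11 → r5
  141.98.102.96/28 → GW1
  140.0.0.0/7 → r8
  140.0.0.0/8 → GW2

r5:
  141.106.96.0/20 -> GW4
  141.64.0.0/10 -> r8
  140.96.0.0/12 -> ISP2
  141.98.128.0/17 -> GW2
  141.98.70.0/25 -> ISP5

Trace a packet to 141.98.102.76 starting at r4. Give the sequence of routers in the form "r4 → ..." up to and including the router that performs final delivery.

At r4: longest match for 141.98.102.76 is 141.96.0.0/11 -> r5
At r5: longest match for 141.98.102.76 is 141.64.0.0/10 -> r8
At r8: longest match for 141.98.102.76 is 141.64.0.0/10 -> directly connected

r4 → r5 → r8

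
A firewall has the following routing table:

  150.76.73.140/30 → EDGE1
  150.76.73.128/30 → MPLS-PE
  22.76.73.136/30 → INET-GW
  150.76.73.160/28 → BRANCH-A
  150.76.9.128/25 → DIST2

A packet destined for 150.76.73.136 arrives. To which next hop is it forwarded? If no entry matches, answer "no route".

No entry's prefix contains 150.76.73.136; there is no default route.

no route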